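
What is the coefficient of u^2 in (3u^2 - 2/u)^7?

15120

General term: C(7,j)·(3u^2)^j·(-2/u)^(7-j), with u-exponent 2j − 1(7−j) = 3j − 7.
Set 3j − 7 = 2: j = 3.
C(7,3) = 35; 3^3 = 27; (-2)^4 = 16.
Coefficient = 35 · 27 · 16 = 15120.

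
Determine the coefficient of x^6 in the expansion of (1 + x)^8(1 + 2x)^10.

Coefficient of x^6 = Σ_{j} C(8,j)·1^j·C(10,6-j)·2^(6-j) for j from 0 to 6.
= 13440 + 64512 + 94080 + 53760 + 12600 + 1120 + 28 = 239540.

239540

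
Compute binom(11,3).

C(11,3) = (11·10·9) / 3! = 990 / 6 = 165.

165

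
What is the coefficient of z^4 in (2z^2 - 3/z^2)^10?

General term: C(10,j)·(2z^2)^j·(-3/z^2)^(10-j), with z-exponent 2j − 2(10−j) = 4j − 20.
Set 4j − 20 = 4: j = 6.
C(10,6) = 210; 2^6 = 64; (-3)^4 = 81.
Coefficient = 210 · 64 · 81 = 1088640.

1088640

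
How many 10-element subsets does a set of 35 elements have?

183579396

C(35,10) = (35·34·33·32·31·30·29·28·27·26) / 10! = 666172912204800 / 3628800 = 183579396.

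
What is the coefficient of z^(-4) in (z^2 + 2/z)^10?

General term: C(10,j)·(z^2)^j·(2/z)^(10-j), with z-exponent 2j − 1(10−j) = 3j − 10.
Set 3j − 10 = -4: j = 2.
C(10,2) = 45; 1^2 = 1; 2^8 = 256.
Coefficient = 45 · 1 · 256 = 11520.

11520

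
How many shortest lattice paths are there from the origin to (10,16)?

Each path is a sequence of 26 steps with 10 rights: C(26,10) = 5311735.

5311735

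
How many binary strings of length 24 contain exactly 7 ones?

346104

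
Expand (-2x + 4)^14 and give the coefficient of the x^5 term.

-16793993216

The general term is C(14,j)·(-2x)^j·(4)^(14-j); the x^5 term has j = 5.
C(14,5) = 2002.
Coefficient = C(14,5) · (-2)^5 · 4^9 = 2002 · (-32) · 262144 = -16793993216.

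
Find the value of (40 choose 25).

40225345056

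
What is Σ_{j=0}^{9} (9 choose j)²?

48620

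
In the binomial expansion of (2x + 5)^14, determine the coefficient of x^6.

75075000000

The general term is C(14,j)·(2x)^j·(5)^(14-j); the x^6 term has j = 6.
C(14,6) = 3003.
Coefficient = C(14,6) · 2^6 · 5^8 = 3003 · 64 · 390625 = 75075000000.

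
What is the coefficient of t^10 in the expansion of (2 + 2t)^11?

The general term is C(11,j)·(2)^j·(2t)^(11-j); the t^10 term has j = 1.
C(11,1) = 11.
Coefficient = C(11,1) · 2^1 · 2^10 = 11 · 2 · 1024 = 22528.

22528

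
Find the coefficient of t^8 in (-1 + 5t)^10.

The general term is C(10,j)·(-1)^j·(5t)^(10-j); the t^8 term has j = 2.
C(10,2) = 45.
Coefficient = C(10,2) · 5^8 = 45 · 390625 = 17578125.

17578125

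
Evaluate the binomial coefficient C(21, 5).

20349

C(21,5) = (21·20·19·18·17) / 5! = 2441880 / 120 = 20349.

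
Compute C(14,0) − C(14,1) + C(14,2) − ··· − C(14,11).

-78

The partial alternating sum Σ_{k=0}^{11} (−1)^k C(14,k) = (−1)^11 C(13,11) = -78.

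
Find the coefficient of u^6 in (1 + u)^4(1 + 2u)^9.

36432

Coefficient of u^6 = Σ_{j} C(4,j)·1^j·C(9,6-j)·2^(6-j) for j from 0 to 4.
= 5376 + 16128 + 12096 + 2688 + 144 = 36432.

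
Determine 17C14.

680

C(17,14) = C(17,3) by symmetry.
C(17,3) = (17·16·15) / 3! = 4080 / 6 = 680.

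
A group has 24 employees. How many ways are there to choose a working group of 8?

735471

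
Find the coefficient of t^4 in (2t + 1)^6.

240

The general term is C(6,j)·(2t)^j·(1)^(6-j); the t^4 term has j = 4.
C(6,4) = 15.
Coefficient = C(6,4) · 2^4 = 15 · 16 = 240.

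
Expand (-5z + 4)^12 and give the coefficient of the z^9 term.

-27500000000

The general term is C(12,j)·(-5z)^j·(4)^(12-j); the z^9 term has j = 9.
C(12,9) = 220.
Coefficient = C(12,9) · (-5)^9 · 4^3 = 220 · (-1953125) · 64 = -27500000000.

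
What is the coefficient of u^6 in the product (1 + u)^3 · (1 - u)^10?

-36

Coefficient of u^6 = Σ_{j} C(3,j)·1^j·C(10,6-j)·(-1)^(6-j) for j from 0 to 3.
= 210 + (-756) + 630 + (-120) = -36.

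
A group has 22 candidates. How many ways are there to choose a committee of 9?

This is C(22,9) = 497420.

497420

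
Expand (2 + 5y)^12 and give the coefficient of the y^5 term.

316800000

The general term is C(12,j)·(2)^j·(5y)^(12-j); the y^5 term has j = 7.
C(12,7) = 792.
Coefficient = C(12,7) · 2^7 · 5^5 = 792 · 128 · 3125 = 316800000.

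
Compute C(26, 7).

657800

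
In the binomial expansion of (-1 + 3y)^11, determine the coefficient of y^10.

The general term is C(11,j)·(-1)^j·(3y)^(11-j); the y^10 term has j = 1.
C(11,1) = 11.
Coefficient = C(11,1) · (-1)^1 · 3^10 = 11 · (-1) · 59049 = -649539.

-649539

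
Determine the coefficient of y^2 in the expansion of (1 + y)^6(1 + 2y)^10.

315

Coefficient of y^2 = Σ_{j} C(6,j)·1^j·C(10,2-j)·2^(2-j) for j from 0 to 2.
= 180 + 120 + 15 = 315.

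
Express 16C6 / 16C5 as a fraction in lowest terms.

11/6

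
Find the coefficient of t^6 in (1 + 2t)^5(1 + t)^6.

3653

Coefficient of t^6 = Σ_{j} C(5,j)·2^j·C(6,6-j)·1^(6-j) for j from 0 to 5.
= 1 + 60 + 600 + 1600 + 1200 + 192 = 3653.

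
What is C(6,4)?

C(6,4) = C(6,2) by symmetry.
C(6,2) = (6·5) / 2! = 30 / 2 = 15.

15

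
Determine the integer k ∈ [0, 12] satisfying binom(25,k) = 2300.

3

C(25,k) increases on 0 ≤ k ≤ 12. C(25,2) = 300 and C(25,3) = 2300, so k = 3.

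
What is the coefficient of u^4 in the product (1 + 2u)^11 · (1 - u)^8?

-282

Coefficient of u^4 = Σ_{j} C(11,j)·2^j·C(8,4-j)·(-1)^(4-j) for j from 0 to 4.
= 70 + (-1232) + 6160 + (-10560) + 5280 = -282.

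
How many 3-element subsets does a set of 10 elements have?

120

C(10,3) = (10·9·8) / 3! = 720 / 6 = 120.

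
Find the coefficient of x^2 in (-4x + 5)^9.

45000000

The general term is C(9,j)·(-4x)^j·(5)^(9-j); the x^2 term has j = 2.
C(9,2) = 36.
Coefficient = C(9,2) · (-4)^2 · 5^7 = 36 · 16 · 78125 = 45000000.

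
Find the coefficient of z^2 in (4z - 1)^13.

-1248

The general term is C(13,j)·(4z)^j·(-1)^(13-j); the z^2 term has j = 2.
C(13,2) = 78.
Coefficient = C(13,2) · 4^2 · (-1)^11 = 78 · 16 · (-1) = -1248.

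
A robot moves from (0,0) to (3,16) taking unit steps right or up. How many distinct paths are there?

Each path is a sequence of 19 steps with 3 rights: C(19,3) = 969.

969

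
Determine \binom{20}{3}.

C(20,3) = (20·19·18) / 3! = 6840 / 6 = 1140.

1140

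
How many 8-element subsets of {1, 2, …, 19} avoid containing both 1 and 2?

All 8-subsets: C(19,8) = 75582. Those containing both fixed elements: C(17,6) = 12376.
75582 − 12376 = 63206.

63206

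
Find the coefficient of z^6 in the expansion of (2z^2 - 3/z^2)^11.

General term: C(11,j)·(2z^2)^j·(-3/z^2)^(11-j), with z-exponent 2j − 2(11−j) = 4j − 22.
Set 4j − 22 = 6: j = 7.
C(11,7) = 330; 2^7 = 128; (-3)^4 = 81.
Coefficient = 330 · 128 · 81 = 3421440.

3421440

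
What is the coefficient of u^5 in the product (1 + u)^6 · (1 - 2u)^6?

-126

Coefficient of u^5 = Σ_{j} C(6,j)·1^j·C(6,5-j)·(-2)^(5-j) for j from 0 to 5.
= (-192) + 1440 + (-2400) + 1200 + (-180) + 6 = -126.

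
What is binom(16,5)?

4368

C(16,5) = (16·15·14·13·12) / 5! = 524160 / 120 = 4368.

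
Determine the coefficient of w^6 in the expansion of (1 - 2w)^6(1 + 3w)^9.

Coefficient of w^6 = Σ_{j} C(6,j)·(-2)^j·C(9,6-j)·3^(6-j) for j from 0 to 6.
= 61236 + (-367416) + 612360 + (-362880) + 77760 + (-5184) + 64 = 15940.

15940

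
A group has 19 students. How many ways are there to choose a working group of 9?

92378

This is C(19,9) = 92378.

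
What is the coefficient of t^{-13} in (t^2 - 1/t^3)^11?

General term: C(11,j)·(t^2)^j·(-1/t^3)^(11-j), with t-exponent 2j − 3(11−j) = 5j − 33.
Set 5j − 33 = -13: j = 4.
C(11,4) = 330; 1^4 = 1; (-1)^7 = -1.
Coefficient = 330 · 1 · (-1) = -330.

-330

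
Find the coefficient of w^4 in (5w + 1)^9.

78750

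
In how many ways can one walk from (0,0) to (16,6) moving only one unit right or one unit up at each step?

Each path is a sequence of 22 steps with 16 rights: C(22,16) = 74613.

74613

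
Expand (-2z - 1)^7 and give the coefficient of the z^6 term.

The general term is C(7,j)·(-2z)^j·(-1)^(7-j); the z^6 term has j = 6.
C(7,6) = 7.
Coefficient = C(7,6) · (-2)^6 · (-1)^1 = 7 · 64 · (-1) = -448.

-448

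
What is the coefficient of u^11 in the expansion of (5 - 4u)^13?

The general term is C(13,j)·(5)^j·(-4u)^(13-j); the u^11 term has j = 2.
C(13,2) = 78.
Coefficient = C(13,2) · 5^2 · (-4)^11 = 78 · 25 · (-4194304) = -8178892800.

-8178892800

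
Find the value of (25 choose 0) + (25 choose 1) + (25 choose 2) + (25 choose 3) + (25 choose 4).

15276

1 + 25 + 300 + 2300 + 12650 = 15276.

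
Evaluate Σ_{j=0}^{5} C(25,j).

68406

1 + 25 + 300 + 2300 + 12650 + 53130 = 68406.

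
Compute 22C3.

C(22,3) = (22·21·20) / 3! = 9240 / 6 = 1540.

1540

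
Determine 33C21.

C(33,21) = C(33,12) by symmetry.
C(33,12) = (33·32·31·30·29·28·27·26·25·24·23·22) / 12! = 169958063987712000 / 479001600 = 354817320.

354817320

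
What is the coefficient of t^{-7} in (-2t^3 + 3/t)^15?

General term: C(15,j)·(-2t^3)^j·(3/t)^(15-j), with t-exponent 3j − 1(15−j) = 4j − 15.
Set 4j − 15 = -7: j = 2.
C(15,2) = 105; (-2)^2 = 4; 3^13 = 1594323.
Coefficient = 105 · 4 · 1594323 = 669615660.

669615660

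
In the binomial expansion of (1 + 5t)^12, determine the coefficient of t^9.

The general term is C(12,j)·(1)^j·(5t)^(12-j); the t^9 term has j = 3.
C(12,3) = 220.
Coefficient = C(12,3) · 5^9 = 220 · 1953125 = 429687500.

429687500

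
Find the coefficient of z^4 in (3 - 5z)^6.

The general term is C(6,j)·(3)^j·(-5z)^(6-j); the z^4 term has j = 2.
C(6,2) = 15.
Coefficient = C(6,2) · 3^2 · (-5)^4 = 15 · 9 · 625 = 84375.

84375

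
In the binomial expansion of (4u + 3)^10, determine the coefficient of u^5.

The general term is C(10,j)·(4u)^j·(3)^(10-j); the u^5 term has j = 5.
C(10,5) = 252.
Coefficient = C(10,5) · 4^5 · 3^5 = 252 · 1024 · 243 = 62705664.

62705664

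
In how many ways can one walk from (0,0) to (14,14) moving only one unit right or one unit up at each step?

40116600

Each path is a sequence of 28 steps with 14 rights: C(28,14) = 40116600.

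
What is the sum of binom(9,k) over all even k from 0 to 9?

256

Half of (1+1)^9 + (1−1)^9 gives the even-index sum: 2^8 = 256.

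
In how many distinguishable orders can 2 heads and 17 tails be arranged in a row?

171

Choose positions for the heads: C(19,2) = 171.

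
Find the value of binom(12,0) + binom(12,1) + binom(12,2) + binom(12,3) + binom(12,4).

1 + 12 + 66 + 220 + 495 = 794.

794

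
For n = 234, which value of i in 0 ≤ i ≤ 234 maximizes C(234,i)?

117

C(234,i) is maximized at i = 234/2 = 117.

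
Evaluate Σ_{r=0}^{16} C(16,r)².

Σ C(16,r)² is the coefficient of x^16 in (1+x)^16(1+x)^16 = (1+x)^32, i.e. C(32,16) = 601080390.

601080390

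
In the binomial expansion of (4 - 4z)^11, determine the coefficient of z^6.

The general term is C(11,j)·(4)^j·(-4z)^(11-j); the z^6 term has j = 5.
C(11,5) = 462.
Coefficient = C(11,5) · 4^5 · (-4)^6 = 462 · 1024 · 4096 = 1937768448.

1937768448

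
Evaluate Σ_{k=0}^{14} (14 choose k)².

40116600

By Vandermonde's identity, Σ C(14,k)² = C(28,14) = 40116600.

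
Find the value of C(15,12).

C(15,12) = C(15,3) by symmetry.
C(15,3) = (15·14·13) / 3! = 2730 / 6 = 455.

455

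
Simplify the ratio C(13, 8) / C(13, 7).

3/4

C(n,k+1)/C(n,k) = (n−k)/(k+1) = (13−7)/(7+1) = 6/8 = 3/4.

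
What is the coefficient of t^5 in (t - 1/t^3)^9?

General term: C(9,j)·(t)^j·(-1/t^3)^(9-j), with t-exponent 1j − 3(9−j) = 4j − 27.
Set 4j − 27 = 5: j = 8.
C(9,8) = 9; 1^8 = 1; (-1)^1 = -1.
Coefficient = 9 · 1 · (-1) = -9.

-9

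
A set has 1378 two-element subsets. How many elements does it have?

53

n(n−1)/2 = 1378 ⇒ n(n−1) = 2756. Since 53·52 = 2756, n = 53.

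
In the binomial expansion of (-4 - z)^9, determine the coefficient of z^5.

-32256

The general term is C(9,j)·(-4)^j·(-z)^(9-j); the z^5 term has j = 4.
C(9,4) = 126.
Coefficient = C(9,4) · (-4)^4 · (-1)^5 = 126 · 256 · (-1) = -32256.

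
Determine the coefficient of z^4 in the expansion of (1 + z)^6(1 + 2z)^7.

3795

Coefficient of z^4 = Σ_{j} C(6,j)·1^j·C(7,4-j)·2^(4-j) for j from 0 to 4.
= 560 + 1680 + 1260 + 280 + 15 = 3795.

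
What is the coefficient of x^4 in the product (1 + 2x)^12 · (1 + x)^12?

52239

Coefficient of x^4 = Σ_{j} C(12,j)·2^j·C(12,4-j)·1^(4-j) for j from 0 to 4.
= 495 + 5280 + 17424 + 21120 + 7920 = 52239.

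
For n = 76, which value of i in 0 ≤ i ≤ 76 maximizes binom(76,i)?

38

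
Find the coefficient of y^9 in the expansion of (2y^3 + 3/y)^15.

General term: C(15,j)·(2y^3)^j·(3/y)^(15-j), with y-exponent 3j − 1(15−j) = 4j − 15.
Set 4j − 15 = 9: j = 6.
C(15,6) = 5005; 2^6 = 64; 3^9 = 19683.
Coefficient = 5005 · 64 · 19683 = 6304858560.

6304858560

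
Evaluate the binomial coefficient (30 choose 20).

30045015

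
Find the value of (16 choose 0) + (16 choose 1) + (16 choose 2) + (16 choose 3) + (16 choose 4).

1 + 16 + 120 + 560 + 1820 = 2517.

2517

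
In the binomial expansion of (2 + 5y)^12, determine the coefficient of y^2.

The general term is C(12,j)·(2)^j·(5y)^(12-j); the y^2 term has j = 10.
C(12,10) = 66.
Coefficient = C(12,10) · 2^10 · 5^2 = 66 · 1024 · 25 = 1689600.

1689600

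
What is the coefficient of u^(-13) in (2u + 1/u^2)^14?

64064

General term: C(14,j)·(2u)^j·(1/u^2)^(14-j), with u-exponent 1j − 2(14−j) = 3j − 28.
Set 3j − 28 = -13: j = 5.
C(14,5) = 2002; 2^5 = 32; 1^9 = 1.
Coefficient = 2002 · 32 · 1 = 64064.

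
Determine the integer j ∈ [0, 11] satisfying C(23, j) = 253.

C(23,j) increases on 0 ≤ j ≤ 11. C(23,1) = 23 and C(23,2) = 253, so j = 2.

2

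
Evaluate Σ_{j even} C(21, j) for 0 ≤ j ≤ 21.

1048576

Half of (1+1)^21 + (1−1)^21 gives the even-index sum: 2^20 = 1048576.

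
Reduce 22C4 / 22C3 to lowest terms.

C(n,k+1)/C(n,k) = (n−k)/(k+1) = (22−3)/(3+1) = 19/4.

19/4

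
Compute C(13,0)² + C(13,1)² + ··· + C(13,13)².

10400600

By Vandermonde's identity, Σ C(13,i)² = C(26,13) = 10400600.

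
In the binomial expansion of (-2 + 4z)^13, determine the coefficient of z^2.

-2555904

The general term is C(13,j)·(-2)^j·(4z)^(13-j); the z^2 term has j = 11.
C(13,11) = 78.
Coefficient = C(13,11) · (-2)^11 · 4^2 = 78 · (-2048) · 16 = -2555904.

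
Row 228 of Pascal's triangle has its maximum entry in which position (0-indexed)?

114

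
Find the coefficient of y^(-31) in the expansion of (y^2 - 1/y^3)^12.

General term: C(12,j)·(y^2)^j·(-1/y^3)^(12-j), with y-exponent 2j − 3(12−j) = 5j − 36.
Set 5j − 36 = -31: j = 1.
C(12,1) = 12; 1^1 = 1; (-1)^11 = -1.
Coefficient = 12 · 1 · (-1) = -12.

-12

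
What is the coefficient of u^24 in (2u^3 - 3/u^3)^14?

-20127744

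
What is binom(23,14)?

C(23,14) = C(23,9) by symmetry.
C(23,9) = (23·22·21·20·19·18·17·16·15) / 9! = 296541907200 / 362880 = 817190.

817190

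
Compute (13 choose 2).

78

C(13,2) = (13·12) / 2! = 156 / 2 = 78.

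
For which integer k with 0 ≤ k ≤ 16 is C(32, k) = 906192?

C(32,k) increases on 0 ≤ k ≤ 16. C(32,5) = 201376 and C(32,6) = 906192, so k = 6.

6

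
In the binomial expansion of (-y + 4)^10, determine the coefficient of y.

The general term is C(10,j)·(-y)^j·(4)^(10-j); the y^1 term has j = 1.
C(10,1) = 10.
Coefficient = C(10,1) · (-1)^1 · 4^9 = 10 · (-1) · 262144 = -2621440.

-2621440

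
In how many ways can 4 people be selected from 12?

495

This is C(12,4) = 495.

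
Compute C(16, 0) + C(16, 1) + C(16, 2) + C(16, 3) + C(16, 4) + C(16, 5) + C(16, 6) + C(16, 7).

1 + 16 + 120 + 560 + 1820 + 4368 + 8008 + 11440 = 26333.

26333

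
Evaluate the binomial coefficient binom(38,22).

22239974430

C(38,22) = C(38,16) by symmetry.
C(38,16) = (38·37·36·35·34·33·32·31·30·29·28·27·26·25·24·23) / 16! = 465322312113382563840000 / 20922789888000 = 22239974430.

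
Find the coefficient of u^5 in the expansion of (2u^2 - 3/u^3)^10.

-414720

General term: C(10,j)·(2u^2)^j·(-3/u^3)^(10-j), with u-exponent 2j − 3(10−j) = 5j − 30.
Set 5j − 30 = 5: j = 7.
C(10,7) = 120; 2^7 = 128; (-3)^3 = -27.
Coefficient = 120 · 128 · (-27) = -414720.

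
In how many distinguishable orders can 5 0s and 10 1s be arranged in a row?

3003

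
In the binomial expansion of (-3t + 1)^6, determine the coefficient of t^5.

The general term is C(6,j)·(-3t)^j·(1)^(6-j); the t^5 term has j = 5.
C(6,5) = 6.
Coefficient = C(6,5) · (-3)^5 = 6 · (-243) = -1458.

-1458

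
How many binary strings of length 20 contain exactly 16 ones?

Choose the 16 positions: C(20,16) = 4845.

4845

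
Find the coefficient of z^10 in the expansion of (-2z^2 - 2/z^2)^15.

General term: C(15,j)·(-2z^2)^j·(-2/z^2)^(15-j), with z-exponent 2j − 2(15−j) = 4j − 30.
Set 4j − 30 = 10: j = 10.
C(15,10) = 3003; (-2)^10 = 1024; (-2)^5 = -32.
Coefficient = 3003 · 1024 · (-32) = -98402304.

-98402304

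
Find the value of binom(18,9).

C(18,9) = (18·17·16·15·14·13·12·11·10) / 9! = 17643225600 / 362880 = 48620.

48620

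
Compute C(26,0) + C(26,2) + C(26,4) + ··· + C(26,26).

Half of (1+1)^26 + (1−1)^26 gives the even-index sum: 2^25 = 33554432.

33554432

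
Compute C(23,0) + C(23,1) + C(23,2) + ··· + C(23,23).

8388608

The entries of row 23 sum to 2^23 = 8388608.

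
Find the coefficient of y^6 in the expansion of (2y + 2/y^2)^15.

General term: C(15,j)·(2y)^j·(2/y^2)^(15-j), with y-exponent 1j − 2(15−j) = 3j − 30.
Set 3j − 30 = 6: j = 12.
C(15,12) = 455; 2^12 = 4096; 2^3 = 8.
Coefficient = 455 · 4096 · 8 = 14909440.

14909440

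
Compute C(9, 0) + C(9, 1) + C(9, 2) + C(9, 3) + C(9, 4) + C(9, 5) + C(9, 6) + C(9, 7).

1 + 9 + 36 + 84 + 126 + 126 + 84 + 36 = 502.

502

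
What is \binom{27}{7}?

888030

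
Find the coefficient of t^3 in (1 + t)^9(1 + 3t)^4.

1110

Coefficient of t^3 = Σ_{j} C(9,j)·1^j·C(4,3-j)·3^(3-j) for j from 0 to 3.
= 108 + 486 + 432 + 84 = 1110.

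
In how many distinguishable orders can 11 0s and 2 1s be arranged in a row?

78

Choose positions for the 0s: C(13,11) = 78.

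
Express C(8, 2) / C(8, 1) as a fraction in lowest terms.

7/2

C(n,k+1)/C(n,k) = (n−k)/(k+1) = (8−1)/(1+1) = 7/2.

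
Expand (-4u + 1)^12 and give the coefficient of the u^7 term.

The general term is C(12,j)·(-4u)^j·(1)^(12-j); the u^7 term has j = 7.
C(12,7) = 792.
Coefficient = C(12,7) · (-4)^7 = 792 · (-16384) = -12976128.

-12976128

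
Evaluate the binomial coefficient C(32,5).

201376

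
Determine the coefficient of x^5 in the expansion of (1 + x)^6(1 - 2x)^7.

Coefficient of x^5 = Σ_{j} C(6,j)·1^j·C(7,5-j)·(-2)^(5-j) for j from 0 to 5.
= (-672) + 3360 + (-4200) + 1680 + (-210) + 6 = -36.

-36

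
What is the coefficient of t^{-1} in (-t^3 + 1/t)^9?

General term: C(9,j)·(-t^3)^j·(1/t)^(9-j), with t-exponent 3j − 1(9−j) = 4j − 9.
Set 4j − 9 = -1: j = 2.
C(9,2) = 36; (-1)^2 = 1; 1^7 = 1.
Coefficient = 36 · 1 · 1 = 36.

36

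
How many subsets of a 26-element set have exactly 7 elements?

657800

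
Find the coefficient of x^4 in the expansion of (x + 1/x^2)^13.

286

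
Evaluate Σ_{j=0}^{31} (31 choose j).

2147483648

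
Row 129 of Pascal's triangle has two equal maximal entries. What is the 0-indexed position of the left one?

For odd n = 129, C(129,i) peaks at i = (n−1)/2 and (n+1)/2; the smaller is 64.

64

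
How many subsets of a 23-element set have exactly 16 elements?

Choose the 16 positions: C(23,16) = 245157.

245157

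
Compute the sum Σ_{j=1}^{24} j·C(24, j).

201326592

Differentiating (1+x)^24 and setting x=1: Σ j·C(24,j) = 24·2^23 = 201326592.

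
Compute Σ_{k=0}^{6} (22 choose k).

110056

1 + 22 + 231 + 1540 + 7315 + 26334 + 74613 = 110056.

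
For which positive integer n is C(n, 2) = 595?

35

n(n−1)/2 = 595 ⇒ n(n−1) = 1190. Since 35·34 = 1190, n = 35.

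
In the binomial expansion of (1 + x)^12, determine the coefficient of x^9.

The general term is C(12,j)·(1)^j·(x)^(12-j); the x^9 term has j = 3.
C(12,3) = 220.
Coefficient = C(12,3) = 220.

220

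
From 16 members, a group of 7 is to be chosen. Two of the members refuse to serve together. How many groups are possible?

9438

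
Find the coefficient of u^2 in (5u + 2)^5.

2000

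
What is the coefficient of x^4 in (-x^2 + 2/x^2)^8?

General term: C(8,j)·(-x^2)^j·(2/x^2)^(8-j), with x-exponent 2j − 2(8−j) = 4j − 16.
Set 4j − 16 = 4: j = 5.
C(8,5) = 56; (-1)^5 = -1; 2^3 = 8.
Coefficient = 56 · (-1) · 8 = -448.

-448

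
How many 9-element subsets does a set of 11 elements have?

55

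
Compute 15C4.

1365

C(15,4) = (15·14·13·12) / 4! = 32760 / 24 = 1365.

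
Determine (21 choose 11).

352716

C(21,11) = C(21,10) by symmetry.
C(21,10) = (21·20·19·18·17·16·15·14·13·12) / 10! = 1279935820800 / 3628800 = 352716.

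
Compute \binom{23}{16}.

245157

C(23,16) = C(23,7) by symmetry.
C(23,7) = (23·22·21·20·19·18·17) / 7! = 1235591280 / 5040 = 245157.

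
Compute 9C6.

C(9,6) = C(9,3) by symmetry.
C(9,3) = (9·8·7) / 3! = 504 / 6 = 84.

84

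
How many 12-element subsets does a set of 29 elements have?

C(29,12) = (29·28·27·26·25·24·23·22·21·20·19·18) / 12! = 24858235898496000 / 479001600 = 51895935.

51895935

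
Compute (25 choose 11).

4457400

C(25,11) = (25·24·23·22·21·20·19·18·17·16·15) / 11! = 177925144320000 / 39916800 = 4457400.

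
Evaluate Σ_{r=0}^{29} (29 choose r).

536870912

The entries of row 29 sum to 2^29 = 536870912.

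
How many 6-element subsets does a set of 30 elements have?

593775

C(30,6) = (30·29·28·27·26·25) / 6! = 427518000 / 720 = 593775.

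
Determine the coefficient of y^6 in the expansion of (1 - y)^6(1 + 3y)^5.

Coefficient of y^6 = Σ_{j} C(6,j)·(-1)^j·C(5,6-j)·3^(6-j) for j from 1 to 6.
= (-1458) + 6075 + (-5400) + 1350 + (-90) + 1 = 478.

478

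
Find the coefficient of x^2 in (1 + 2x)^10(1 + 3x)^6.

675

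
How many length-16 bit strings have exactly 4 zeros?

Choose the 4 positions: C(16,4) = 1820.

1820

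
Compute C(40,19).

131282408400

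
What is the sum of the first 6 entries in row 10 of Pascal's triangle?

638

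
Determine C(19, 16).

969

C(19,16) = C(19,3) by symmetry.
C(19,3) = (19·18·17) / 3! = 5814 / 6 = 969.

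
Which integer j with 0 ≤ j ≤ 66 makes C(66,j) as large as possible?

C(66,j) is maximized at j = 66/2 = 33.

33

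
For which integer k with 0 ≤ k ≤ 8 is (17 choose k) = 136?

C(17,k) increases on 0 ≤ k ≤ 8. C(17,1) = 17 and C(17,2) = 136, so k = 2.

2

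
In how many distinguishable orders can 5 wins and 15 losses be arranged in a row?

15504

Choose positions for the wins: C(20,5) = 15504.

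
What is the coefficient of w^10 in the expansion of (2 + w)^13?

2288

The general term is C(13,j)·(2)^j·(w)^(13-j); the w^10 term has j = 3.
C(13,3) = 286.
Coefficient = C(13,3) · 2^3 = 286 · 8 = 2288.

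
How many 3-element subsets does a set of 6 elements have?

20

C(6,3) = (6·5·4) / 3! = 120 / 6 = 20.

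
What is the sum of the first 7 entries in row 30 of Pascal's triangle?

768212

1 + 30 + 435 + 4060 + 27405 + 142506 + 593775 = 768212.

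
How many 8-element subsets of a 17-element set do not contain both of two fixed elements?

All 8-subsets: C(17,8) = 24310. Those containing both fixed elements: C(15,6) = 5005.
24310 − 5005 = 19305.

19305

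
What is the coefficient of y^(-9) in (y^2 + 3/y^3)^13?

3752892

General term: C(13,j)·(y^2)^j·(3/y^3)^(13-j), with y-exponent 2j − 3(13−j) = 5j − 39.
Set 5j − 39 = -9: j = 6.
C(13,6) = 1716; 1^6 = 1; 3^7 = 2187.
Coefficient = 1716 · 1 · 2187 = 3752892.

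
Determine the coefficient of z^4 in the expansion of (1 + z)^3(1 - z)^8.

-22

Coefficient of z^4 = Σ_{j} C(3,j)·1^j·C(8,4-j)·(-1)^(4-j) for j from 0 to 3.
= 70 + (-168) + 84 + (-8) = -22.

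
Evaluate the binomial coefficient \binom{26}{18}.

1562275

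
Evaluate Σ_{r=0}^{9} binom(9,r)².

48620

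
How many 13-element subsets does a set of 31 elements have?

C(31,13) = (31·30·29·28·27·26·25·24·23·22·21·20·19) / 13! = 1284342188088960000 / 6227020800 = 206253075.

206253075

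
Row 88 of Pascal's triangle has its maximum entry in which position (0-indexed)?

44

C(88,r) is maximized at r = 88/2 = 44.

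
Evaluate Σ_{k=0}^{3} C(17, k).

834

1 + 17 + 136 + 680 = 834.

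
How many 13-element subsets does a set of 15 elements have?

105

C(15,13) = C(15,2) by symmetry.
C(15,2) = (15·14) / 2! = 210 / 2 = 105.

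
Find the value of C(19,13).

27132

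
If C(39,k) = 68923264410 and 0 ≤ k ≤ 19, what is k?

C(39,k) increases on 0 ≤ k ≤ 19. C(39,18) = 62359143990 and C(39,19) = 68923264410, so k = 19.

19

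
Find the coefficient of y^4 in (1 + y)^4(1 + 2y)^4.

321

Coefficient of y^4 = Σ_{j} C(4,j)·1^j·C(4,4-j)·2^(4-j) for j from 0 to 4.
= 16 + 128 + 144 + 32 + 1 = 321.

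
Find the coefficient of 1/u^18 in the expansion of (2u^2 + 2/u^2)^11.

22528

General term: C(11,j)·(2u^2)^j·(2/u^2)^(11-j), with u-exponent 2j − 2(11−j) = 4j − 22.
Set 4j − 22 = -18: j = 1.
C(11,1) = 11; 2^1 = 2; 2^10 = 1024.
Coefficient = 11 · 2 · 1024 = 22528.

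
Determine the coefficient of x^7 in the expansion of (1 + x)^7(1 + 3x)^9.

1593946

Coefficient of x^7 = Σ_{j} C(7,j)·1^j·C(9,7-j)·3^(7-j) for j from 0 to 7.
= 78732 + 428652 + 642978 + 357210 + 79380 + 6804 + 189 + 1 = 1593946.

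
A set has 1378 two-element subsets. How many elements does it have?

n(n−1)/2 = 1378 ⇒ n(n−1) = 2756. Since 53·52 = 2756, n = 53.

53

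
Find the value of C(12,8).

495

C(12,8) = C(12,4) by symmetry.
C(12,4) = (12·11·10·9) / 4! = 11880 / 24 = 495.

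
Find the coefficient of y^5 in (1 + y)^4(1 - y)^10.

Coefficient of y^5 = Σ_{j} C(4,j)·1^j·C(10,5-j)·(-1)^(5-j) for j from 0 to 4.
= (-252) + 840 + (-720) + 180 + (-10) = 38.

38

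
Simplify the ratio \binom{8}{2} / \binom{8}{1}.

7/2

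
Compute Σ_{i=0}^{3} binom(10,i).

1 + 10 + 45 + 120 = 176.

176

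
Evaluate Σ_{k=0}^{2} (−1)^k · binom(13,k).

The partial alternating sum Σ_{k=0}^{2} (−1)^k C(13,k) = (−1)^2 C(12,2) = 66.

66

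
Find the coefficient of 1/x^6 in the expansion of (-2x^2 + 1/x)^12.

General term: C(12,j)·(-2x^2)^j·(1/x)^(12-j), with x-exponent 2j − 1(12−j) = 3j − 12.
Set 3j − 12 = -6: j = 2.
C(12,2) = 66; (-2)^2 = 4; 1^10 = 1.
Coefficient = 66 · 4 · 1 = 264.

264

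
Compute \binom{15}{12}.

455

C(15,12) = C(15,3) by symmetry.
C(15,3) = (15·14·13) / 3! = 2730 / 6 = 455.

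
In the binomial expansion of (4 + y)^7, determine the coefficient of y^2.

21504

The general term is C(7,j)·(4)^j·(y)^(7-j); the y^2 term has j = 5.
C(7,5) = 21.
Coefficient = C(7,5) · 4^5 = 21 · 1024 = 21504.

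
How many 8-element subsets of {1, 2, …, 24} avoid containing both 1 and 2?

660858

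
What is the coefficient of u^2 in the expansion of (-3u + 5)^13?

34277343750

The general term is C(13,j)·(-3u)^j·(5)^(13-j); the u^2 term has j = 2.
C(13,2) = 78.
Coefficient = C(13,2) · (-3)^2 · 5^11 = 78 · 9 · 48828125 = 34277343750.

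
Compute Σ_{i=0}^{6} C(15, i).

9949

1 + 15 + 105 + 455 + 1365 + 3003 + 5005 = 9949.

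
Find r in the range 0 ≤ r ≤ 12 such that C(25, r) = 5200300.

12

C(25,r) increases on 0 ≤ r ≤ 12. C(25,11) = 4457400 and C(25,12) = 5200300, so r = 12.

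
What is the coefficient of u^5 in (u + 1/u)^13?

General term: C(13,j)·(u)^j·(1/u)^(13-j), with u-exponent 1j − 1(13−j) = 2j − 13.
Set 2j − 13 = 5: j = 9.
C(13,9) = 715; 1^9 = 1; 1^4 = 1.
Coefficient = 715 · 1 · 1 = 715.

715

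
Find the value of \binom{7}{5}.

21

C(7,5) = C(7,2) by symmetry.
C(7,2) = (7·6) / 2! = 42 / 2 = 21.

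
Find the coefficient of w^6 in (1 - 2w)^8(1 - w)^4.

17584

Coefficient of w^6 = Σ_{j} C(8,j)·(-2)^j·C(4,6-j)·(-1)^(6-j) for j from 2 to 6.
= 112 + 1792 + 6720 + 7168 + 1792 = 17584.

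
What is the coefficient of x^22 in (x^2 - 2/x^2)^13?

-26

General term: C(13,j)·(x^2)^j·(-2/x^2)^(13-j), with x-exponent 2j − 2(13−j) = 4j − 26.
Set 4j − 26 = 22: j = 12.
C(13,12) = 13; 1^12 = 1; (-2)^1 = -2.
Coefficient = 13 · 1 · (-2) = -26.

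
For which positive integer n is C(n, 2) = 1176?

49

n(n−1)/2 = 1176 ⇒ n(n−1) = 2352. Since 49·48 = 2352, n = 49.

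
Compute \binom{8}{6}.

C(8,6) = C(8,2) by symmetry.
C(8,2) = (8·7) / 2! = 56 / 2 = 28.

28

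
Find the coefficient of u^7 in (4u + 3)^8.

393216

The general term is C(8,j)·(4u)^j·(3)^(8-j); the u^7 term has j = 7.
C(8,7) = 8.
Coefficient = C(8,7) · 4^7 · 3^1 = 8 · 16384 · 3 = 393216.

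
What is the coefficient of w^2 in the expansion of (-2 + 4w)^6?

3840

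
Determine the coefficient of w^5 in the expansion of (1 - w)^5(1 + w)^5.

0

Coefficient of w^5 = Σ_{j} C(5,j)·(-1)^j·C(5,5-j)·1^(5-j) for j from 0 to 5.
= 1 + (-25) + 100 + (-100) + 25 + (-1) = 0.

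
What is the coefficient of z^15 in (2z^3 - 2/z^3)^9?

General term: C(9,j)·(2z^3)^j·(-2/z^3)^(9-j), with z-exponent 3j − 3(9−j) = 6j − 27.
Set 6j − 27 = 15: j = 7.
C(9,7) = 36; 2^7 = 128; (-2)^2 = 4.
Coefficient = 36 · 128 · 4 = 18432.

18432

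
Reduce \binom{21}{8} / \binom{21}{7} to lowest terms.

7/4

C(n,k+1)/C(n,k) = (n−k)/(k+1) = (21−7)/(7+1) = 14/8 = 7/4.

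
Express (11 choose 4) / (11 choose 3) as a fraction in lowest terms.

2

C(n,k+1)/C(n,k) = (n−k)/(k+1) = (11−3)/(3+1) = 8/4 = 2.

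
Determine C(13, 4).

C(13,4) = (13·12·11·10) / 4! = 17160 / 24 = 715.

715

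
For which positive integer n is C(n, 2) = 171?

n(n−1)/2 = 171 ⇒ n(n−1) = 342. Since 19·18 = 342, n = 19.

19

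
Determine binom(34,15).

1855967520

C(34,15) = (34·33·32·31·30·29·28·27·26·25·24·23·22·21·20) / 15! = 2427001153744527360000 / 1307674368000 = 1855967520.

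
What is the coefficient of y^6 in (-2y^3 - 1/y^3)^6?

240

General term: C(6,j)·(-2y^3)^j·(-1/y^3)^(6-j), with y-exponent 3j − 3(6−j) = 6j − 18.
Set 6j − 18 = 6: j = 4.
C(6,4) = 15; (-2)^4 = 16; (-1)^2 = 1.
Coefficient = 15 · 16 · 1 = 240.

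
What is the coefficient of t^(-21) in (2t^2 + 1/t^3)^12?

General term: C(12,j)·(2t^2)^j·(1/t^3)^(12-j), with t-exponent 2j − 3(12−j) = 5j − 36.
Set 5j − 36 = -21: j = 3.
C(12,3) = 220; 2^3 = 8; 1^9 = 1.
Coefficient = 220 · 8 · 1 = 1760.

1760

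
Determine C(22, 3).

C(22,3) = (22·21·20) / 3! = 9240 / 6 = 1540.

1540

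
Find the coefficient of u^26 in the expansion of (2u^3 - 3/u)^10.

-15360

General term: C(10,j)·(2u^3)^j·(-3/u)^(10-j), with u-exponent 3j − 1(10−j) = 4j − 10.
Set 4j − 10 = 26: j = 9.
C(10,9) = 10; 2^9 = 512; (-3)^1 = -3.
Coefficient = 10 · 512 · (-3) = -15360.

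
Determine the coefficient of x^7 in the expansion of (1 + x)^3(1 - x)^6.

Coefficient of x^7 = Σ_{j} C(3,j)·1^j·C(6,7-j)·(-1)^(7-j) for j from 1 to 3.
= 3 + (-18) + 15 = 0.

0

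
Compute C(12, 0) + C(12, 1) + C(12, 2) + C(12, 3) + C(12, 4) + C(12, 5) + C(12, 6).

2510

1 + 12 + 66 + 220 + 495 + 792 + 924 = 2510.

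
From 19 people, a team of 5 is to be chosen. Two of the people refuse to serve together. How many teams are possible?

10948

All 5-subsets: C(19,5) = 11628. Those containing both fixed elements: C(17,3) = 680.
11628 − 680 = 10948.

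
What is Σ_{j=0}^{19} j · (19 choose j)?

4980736

Differentiating (1+x)^19 and setting x=1: Σ j·C(19,j) = 19·2^18 = 4980736.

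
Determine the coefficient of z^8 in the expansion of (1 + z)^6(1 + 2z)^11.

1122220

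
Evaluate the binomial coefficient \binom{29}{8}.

4292145

C(29,8) = (29·28·27·26·25·24·23·22) / 8! = 173059286400 / 40320 = 4292145.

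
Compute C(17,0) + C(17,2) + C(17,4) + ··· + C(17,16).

Even-j terms of row 17 sum to 2^16 = 65536.

65536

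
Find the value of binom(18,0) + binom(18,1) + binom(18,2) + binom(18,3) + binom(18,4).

4048

1 + 18 + 153 + 816 + 3060 = 4048.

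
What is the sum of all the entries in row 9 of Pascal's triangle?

The entries of row 9 sum to 2^9 = 512.

512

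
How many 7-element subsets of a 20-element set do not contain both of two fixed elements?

68952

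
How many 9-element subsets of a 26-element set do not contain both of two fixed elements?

All 9-subsets: C(26,9) = 3124550. Those containing both fixed elements: C(24,7) = 346104.
3124550 − 346104 = 2778446.

2778446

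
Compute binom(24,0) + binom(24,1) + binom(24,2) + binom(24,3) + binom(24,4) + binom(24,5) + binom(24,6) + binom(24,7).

1 + 24 + 276 + 2024 + 10626 + 42504 + 134596 + 346104 = 536155.

536155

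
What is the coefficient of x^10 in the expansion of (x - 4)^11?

-44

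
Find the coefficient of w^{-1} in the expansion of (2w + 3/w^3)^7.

6048

General term: C(7,j)·(2w)^j·(3/w^3)^(7-j), with w-exponent 1j − 3(7−j) = 4j − 21.
Set 4j − 21 = -1: j = 5.
C(7,5) = 21; 2^5 = 32; 3^2 = 9.
Coefficient = 21 · 32 · 9 = 6048.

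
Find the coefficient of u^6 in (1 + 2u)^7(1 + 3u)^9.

2182264

Coefficient of u^6 = Σ_{j} C(7,j)·2^j·C(9,6-j)·3^(6-j) for j from 0 to 6.
= 61236 + 428652 + 857304 + 635040 + 181440 + 18144 + 448 = 2182264.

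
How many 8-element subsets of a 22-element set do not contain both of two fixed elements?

281010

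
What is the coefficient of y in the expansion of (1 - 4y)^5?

The general term is C(5,j)·(1)^j·(-4y)^(5-j); the y^1 term has j = 4.
C(5,4) = 5.
Coefficient = C(5,4) · (-4)^1 = 5 · (-4) = -20.

-20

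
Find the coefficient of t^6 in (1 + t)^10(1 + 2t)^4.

Coefficient of t^6 = Σ_{j} C(10,j)·1^j·C(4,6-j)·2^(6-j) for j from 2 to 6.
= 720 + 3840 + 5040 + 2016 + 210 = 11826.

11826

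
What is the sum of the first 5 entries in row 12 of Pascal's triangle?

794

1 + 12 + 66 + 220 + 495 = 794.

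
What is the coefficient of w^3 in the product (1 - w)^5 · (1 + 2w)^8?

Coefficient of w^3 = Σ_{j} C(5,j)·(-1)^j·C(8,3-j)·2^(3-j) for j from 0 to 3.
= 448 + (-560) + 160 + (-10) = 38.

38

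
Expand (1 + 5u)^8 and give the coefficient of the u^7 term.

625000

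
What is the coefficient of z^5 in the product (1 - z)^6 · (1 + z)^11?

Coefficient of z^5 = Σ_{j} C(6,j)·(-1)^j·C(11,5-j)·1^(5-j) for j from 0 to 5.
= 462 + (-1980) + 2475 + (-1100) + 165 + (-6) = 16.

16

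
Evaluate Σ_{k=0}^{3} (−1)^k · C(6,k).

-10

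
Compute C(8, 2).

28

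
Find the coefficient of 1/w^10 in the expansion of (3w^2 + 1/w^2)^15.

General term: C(15,j)·(3w^2)^j·(1/w^2)^(15-j), with w-exponent 2j − 2(15−j) = 4j − 30.
Set 4j − 30 = -10: j = 5.
C(15,5) = 3003; 3^5 = 243; 1^10 = 1.
Coefficient = 3003 · 243 · 1 = 729729.

729729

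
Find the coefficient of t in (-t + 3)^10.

The general term is C(10,j)·(-t)^j·(3)^(10-j); the t^1 term has j = 1.
C(10,1) = 10.
Coefficient = C(10,1) · (-1)^1 · 3^9 = 10 · (-1) · 19683 = -196830.

-196830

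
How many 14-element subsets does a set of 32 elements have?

471435600

C(32,14) = (32·31·30·29·28·27·26·25·24·23·22·21·20·19) / 14! = 41098950018846720000 / 87178291200 = 471435600.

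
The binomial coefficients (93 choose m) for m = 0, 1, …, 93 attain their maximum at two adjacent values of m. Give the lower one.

46

For odd n = 93, C(93,m) peaks at m = (n−1)/2 and (n+1)/2; the lower is 46.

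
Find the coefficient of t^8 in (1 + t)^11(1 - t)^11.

Coefficient of t^8 = Σ_{j} C(11,j)·1^j·C(11,8-j)·(-1)^(8-j) for j from 0 to 8.
= 165 + (-3630) + 25410 + (-76230) + 108900 + (-76230) + 25410 + (-3630) + 165 = 330.

330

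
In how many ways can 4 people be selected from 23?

This is C(23,4) = 8855.

8855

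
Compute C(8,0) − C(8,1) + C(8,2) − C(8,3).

-35

The partial alternating sum Σ_{k=0}^{3} (−1)^k C(8,k) = (−1)^3 C(7,3) = -35.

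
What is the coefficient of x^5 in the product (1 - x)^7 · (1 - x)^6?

-1287

(1 - x)^7(1 - x)^6 = (1 - x)^13, so the coefficient of x^5 is C(13,5)·(-1)^5 = 1287·-1 = -1287.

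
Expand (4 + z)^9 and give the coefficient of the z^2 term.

The general term is C(9,j)·(4)^j·(z)^(9-j); the z^2 term has j = 7.
C(9,7) = 36.
Coefficient = C(9,7) · 4^7 = 36 · 16384 = 589824.

589824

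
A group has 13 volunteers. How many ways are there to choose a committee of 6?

This is C(13,6) = 1716.

1716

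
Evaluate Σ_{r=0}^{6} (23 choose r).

1 + 23 + 253 + 1771 + 8855 + 33649 + 100947 = 145499.

145499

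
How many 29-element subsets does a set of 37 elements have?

38608020

C(37,29) = C(37,8) by symmetry.
C(37,8) = (37·36·35·34·33·32·31·30) / 8! = 1556675366400 / 40320 = 38608020.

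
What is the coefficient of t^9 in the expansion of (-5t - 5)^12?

The general term is C(12,j)·(-5t)^j·(-5)^(12-j); the t^9 term has j = 9.
C(12,9) = 220.
Coefficient = C(12,9) · (-5)^9 · (-5)^3 = 220 · (-1953125) · (-125) = 53710937500.

53710937500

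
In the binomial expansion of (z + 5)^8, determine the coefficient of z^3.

175000

The general term is C(8,j)·(z)^j·(5)^(8-j); the z^3 term has j = 3.
C(8,3) = 56.
Coefficient = C(8,3) · 5^5 = 56 · 3125 = 175000.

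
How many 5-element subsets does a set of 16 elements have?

4368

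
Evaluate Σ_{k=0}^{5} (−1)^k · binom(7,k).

-6

The partial alternating sum Σ_{k=0}^{5} (−1)^k C(7,k) = (−1)^5 C(6,5) = -6.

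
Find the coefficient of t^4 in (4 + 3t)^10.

69672960

The general term is C(10,j)·(4)^j·(3t)^(10-j); the t^4 term has j = 6.
C(10,6) = 210.
Coefficient = C(10,6) · 4^6 · 3^4 = 210 · 4096 · 81 = 69672960.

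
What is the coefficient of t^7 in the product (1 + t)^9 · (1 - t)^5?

Coefficient of t^7 = Σ_{j} C(9,j)·1^j·C(5,7-j)·(-1)^(7-j) for j from 2 to 7.
= (-36) + 420 + (-1260) + 1260 + (-420) + 36 = 0.

0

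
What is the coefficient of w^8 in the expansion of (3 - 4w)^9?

1769472

The general term is C(9,j)·(3)^j·(-4w)^(9-j); the w^8 term has j = 1.
C(9,1) = 9.
Coefficient = C(9,1) · 3^1 · (-4)^8 = 9 · 3 · 65536 = 1769472.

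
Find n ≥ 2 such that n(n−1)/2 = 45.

10

n(n−1)/2 = 45 ⇒ n(n−1) = 90. Since 10·9 = 90, n = 10.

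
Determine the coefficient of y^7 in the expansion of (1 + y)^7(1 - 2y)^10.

Coefficient of y^7 = Σ_{j} C(7,j)·1^j·C(10,7-j)·(-2)^(7-j) for j from 0 to 7.
= (-15360) + 94080 + (-169344) + 117600 + (-33600) + 3780 + (-140) + 1 = -2983.

-2983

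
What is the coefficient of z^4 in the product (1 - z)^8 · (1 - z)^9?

2380

(1 - z)^8(1 - z)^9 = (1 - z)^17, so the coefficient of z^4 is C(17,4)·(-1)^4 = 2380·1 = 2380.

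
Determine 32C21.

129024480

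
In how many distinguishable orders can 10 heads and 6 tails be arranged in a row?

8008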